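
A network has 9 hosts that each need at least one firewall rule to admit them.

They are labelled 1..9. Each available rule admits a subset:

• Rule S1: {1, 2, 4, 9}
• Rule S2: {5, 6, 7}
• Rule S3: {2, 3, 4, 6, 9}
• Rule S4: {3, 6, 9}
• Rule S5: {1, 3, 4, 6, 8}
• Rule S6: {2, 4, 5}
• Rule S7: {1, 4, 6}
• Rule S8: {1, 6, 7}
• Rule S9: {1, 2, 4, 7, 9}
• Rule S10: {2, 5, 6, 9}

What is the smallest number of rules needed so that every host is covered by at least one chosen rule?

3

Take {S1, S2, S5}. Their union is {1, 2, 3, 4, 5, 6, 7, 8, 9}, which is all 9 hosts.
Only S5 contains 8, so S5 is forced; the remaining 4 hosts need at least 2 more rules (each remaining rule adds at most 3) — so at least 3 rules are needed, and 3 is optimal.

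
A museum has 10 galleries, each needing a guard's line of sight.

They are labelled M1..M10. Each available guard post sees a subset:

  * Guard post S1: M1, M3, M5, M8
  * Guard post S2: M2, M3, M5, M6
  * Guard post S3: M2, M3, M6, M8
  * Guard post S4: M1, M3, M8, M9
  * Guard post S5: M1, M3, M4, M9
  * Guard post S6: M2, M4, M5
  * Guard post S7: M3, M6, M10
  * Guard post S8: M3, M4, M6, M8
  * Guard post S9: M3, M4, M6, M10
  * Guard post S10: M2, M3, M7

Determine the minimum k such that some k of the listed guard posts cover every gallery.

Take {S4, S6, S9, S10}. Their union is {M1, M2, M3, M4, M5, M6, M7, M8, M9, M10}, which is all 10 galleries.
Only S10 contains M7, so S10 is forced; the remaining 7 galleries need at least 3 more guard posts (each remaining guard post adds at most 3) — so at least 4 guard posts are needed, and 4 is optimal.

4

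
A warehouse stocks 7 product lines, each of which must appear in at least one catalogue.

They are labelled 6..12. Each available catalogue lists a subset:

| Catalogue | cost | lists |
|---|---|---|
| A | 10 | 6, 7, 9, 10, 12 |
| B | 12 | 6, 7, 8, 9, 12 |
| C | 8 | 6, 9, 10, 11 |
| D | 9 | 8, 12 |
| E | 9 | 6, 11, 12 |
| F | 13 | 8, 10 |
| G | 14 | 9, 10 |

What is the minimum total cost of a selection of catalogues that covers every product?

20

B, C together cover every product (B ∪ C = {6, 7, 8, 9, 10, 11, 12}); total cost 12 + 8 = 20.
The greedy pick A, C, D costs 27; no covering selection beats 20.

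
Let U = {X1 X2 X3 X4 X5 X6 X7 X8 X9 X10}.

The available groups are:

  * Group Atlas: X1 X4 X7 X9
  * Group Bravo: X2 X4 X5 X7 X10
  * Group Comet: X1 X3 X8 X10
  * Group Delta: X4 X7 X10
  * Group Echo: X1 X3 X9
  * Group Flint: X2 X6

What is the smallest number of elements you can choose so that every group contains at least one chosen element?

H = {X3, X4, X6} meets every group (each contains at least one member of H), and |H| = 3.
The groups Delta, Echo, Flint are pairwise disjoint, so any hitting set needs a separate element for each — at least 3. Hence 3 is optimal.

3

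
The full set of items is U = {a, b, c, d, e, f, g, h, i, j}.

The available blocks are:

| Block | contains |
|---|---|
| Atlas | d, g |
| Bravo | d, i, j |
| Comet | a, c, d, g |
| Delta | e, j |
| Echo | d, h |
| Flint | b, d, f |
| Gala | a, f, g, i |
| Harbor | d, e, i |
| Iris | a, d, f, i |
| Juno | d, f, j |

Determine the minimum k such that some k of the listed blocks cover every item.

5

Take {Comet, Delta, Echo, Flint, Harbor}. Their union is {a, b, c, d, e, f, g, h, i, j}, which is all 10 items.
No 4 of the 10 blocks cover everything (all 210 combinations miss at least one item), so 5 is optimal.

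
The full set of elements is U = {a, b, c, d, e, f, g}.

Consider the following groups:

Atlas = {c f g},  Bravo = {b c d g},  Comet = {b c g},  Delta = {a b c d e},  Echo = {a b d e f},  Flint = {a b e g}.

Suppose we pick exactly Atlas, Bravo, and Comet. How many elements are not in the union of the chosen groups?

Union of Atlas, Bravo, Comet = {b, c, d, f, g}.
Not covered: a, e — 2 elements.

2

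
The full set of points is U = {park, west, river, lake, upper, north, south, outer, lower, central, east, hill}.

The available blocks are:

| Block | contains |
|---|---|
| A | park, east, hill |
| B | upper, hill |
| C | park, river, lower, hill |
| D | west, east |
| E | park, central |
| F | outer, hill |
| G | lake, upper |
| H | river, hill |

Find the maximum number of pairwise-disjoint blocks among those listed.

D, E, G, H are pairwise disjoint (D={west,east}; E={park,central}; G={lake,upper}; H={river,hill}).
Every remaining block overlaps one of these, and no 5 of the listed blocks are pairwise disjoint, so 4 is the maximum.

4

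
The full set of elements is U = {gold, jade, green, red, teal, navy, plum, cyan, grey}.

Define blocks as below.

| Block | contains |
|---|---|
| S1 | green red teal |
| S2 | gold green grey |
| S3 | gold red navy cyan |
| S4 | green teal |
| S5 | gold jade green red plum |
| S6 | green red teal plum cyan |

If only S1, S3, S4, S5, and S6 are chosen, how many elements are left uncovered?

Union of S1, S3, S4, S5, S6 = {gold, jade, green, red, teal, navy, plum, cyan}.
Not covered: grey — 1 element.

1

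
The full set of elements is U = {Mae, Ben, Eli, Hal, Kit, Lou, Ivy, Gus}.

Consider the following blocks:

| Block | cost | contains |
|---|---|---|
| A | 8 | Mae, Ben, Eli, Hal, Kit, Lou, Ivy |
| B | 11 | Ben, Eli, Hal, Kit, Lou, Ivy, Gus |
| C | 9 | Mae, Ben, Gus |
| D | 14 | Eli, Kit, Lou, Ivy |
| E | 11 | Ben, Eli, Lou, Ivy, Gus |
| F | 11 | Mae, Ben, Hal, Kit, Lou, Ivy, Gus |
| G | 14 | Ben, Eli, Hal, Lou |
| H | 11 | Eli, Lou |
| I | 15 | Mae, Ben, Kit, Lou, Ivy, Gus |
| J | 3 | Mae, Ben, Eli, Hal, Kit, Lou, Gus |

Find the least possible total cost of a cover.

11

A, J together cover every element (A ∪ J = {Mae, Ben, Eli, Hal, Kit, Lou, Ivy, Gus}); total cost 8 + 3 = 11.
No covering selection has total cost below 11.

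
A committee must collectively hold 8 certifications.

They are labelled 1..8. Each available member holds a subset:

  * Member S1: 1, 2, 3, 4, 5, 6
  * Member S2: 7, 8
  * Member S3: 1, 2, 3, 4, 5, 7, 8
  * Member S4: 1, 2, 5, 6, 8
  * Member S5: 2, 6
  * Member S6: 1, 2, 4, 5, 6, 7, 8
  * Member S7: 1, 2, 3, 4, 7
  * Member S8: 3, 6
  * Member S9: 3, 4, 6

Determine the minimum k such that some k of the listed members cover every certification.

2

Take {S3, S4}. Their union is {1, 2, 3, 4, 5, 6, 7, 8}, which is all 8 certifications.
No single member has all 8 certifications (the largest, S3, has 7), so 2 is optimal.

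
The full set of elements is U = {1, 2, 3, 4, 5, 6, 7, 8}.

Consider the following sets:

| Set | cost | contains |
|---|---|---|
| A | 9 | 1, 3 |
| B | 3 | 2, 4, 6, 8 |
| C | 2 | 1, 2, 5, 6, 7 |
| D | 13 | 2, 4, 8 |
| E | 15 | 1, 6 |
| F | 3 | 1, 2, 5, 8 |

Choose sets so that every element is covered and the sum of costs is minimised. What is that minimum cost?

A, B, C together cover every element (A ∪ B ∪ C = {1, 2, 3, 4, 5, 6, 7, 8}); total cost 9 + 3 + 2 = 14.
No covering selection has total cost below 14.

14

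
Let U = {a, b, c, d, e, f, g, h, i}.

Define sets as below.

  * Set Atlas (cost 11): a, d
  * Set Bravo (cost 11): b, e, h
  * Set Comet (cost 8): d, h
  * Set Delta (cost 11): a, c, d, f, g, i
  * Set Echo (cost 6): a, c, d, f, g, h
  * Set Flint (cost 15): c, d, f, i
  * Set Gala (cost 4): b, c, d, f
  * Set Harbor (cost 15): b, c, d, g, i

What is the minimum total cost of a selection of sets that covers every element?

22

Bravo, Delta together cover every element (Bravo ∪ Delta = {a, b, c, d, e, f, g, h, i}); total cost 11 + 11 = 22.
The greedy pick Echo, Gala, Bravo, Delta costs 32; no covering selection beats 22.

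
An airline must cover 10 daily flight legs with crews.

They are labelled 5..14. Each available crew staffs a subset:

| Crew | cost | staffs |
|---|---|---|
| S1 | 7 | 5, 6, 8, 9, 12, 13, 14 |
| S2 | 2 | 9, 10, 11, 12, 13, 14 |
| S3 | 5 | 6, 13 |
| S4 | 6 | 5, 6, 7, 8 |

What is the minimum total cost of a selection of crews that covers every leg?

8

S2, S4 together cover every leg (S2 ∪ S4 = {5, 6, 7, 8, 9, 10, 11, 12, 13, 14}); total cost 2 + 6 = 8.
No covering selection has total cost below 8.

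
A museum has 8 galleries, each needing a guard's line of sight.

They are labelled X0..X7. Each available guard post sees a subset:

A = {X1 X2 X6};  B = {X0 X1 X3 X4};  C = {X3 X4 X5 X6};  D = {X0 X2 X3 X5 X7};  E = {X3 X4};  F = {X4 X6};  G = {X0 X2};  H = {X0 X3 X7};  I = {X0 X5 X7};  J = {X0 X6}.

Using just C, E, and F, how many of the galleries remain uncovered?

Union of C, E, F = {X3, X4, X5, X6}.
Not covered: X0, X1, X2, X7 — 4 galleries.

4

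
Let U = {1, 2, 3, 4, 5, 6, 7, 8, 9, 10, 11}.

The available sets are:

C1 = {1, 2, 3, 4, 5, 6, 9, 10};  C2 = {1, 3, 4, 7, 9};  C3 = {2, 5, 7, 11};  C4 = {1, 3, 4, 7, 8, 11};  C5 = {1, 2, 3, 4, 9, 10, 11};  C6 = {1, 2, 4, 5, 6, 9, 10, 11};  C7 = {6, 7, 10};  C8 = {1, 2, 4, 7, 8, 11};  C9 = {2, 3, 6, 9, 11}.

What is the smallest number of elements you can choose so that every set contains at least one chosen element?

2

H = {2, 7} meets every set (each contains at least one member of H), and |H| = 2.
No single element lies in every set, so at least 2 are needed and 2 is optimal.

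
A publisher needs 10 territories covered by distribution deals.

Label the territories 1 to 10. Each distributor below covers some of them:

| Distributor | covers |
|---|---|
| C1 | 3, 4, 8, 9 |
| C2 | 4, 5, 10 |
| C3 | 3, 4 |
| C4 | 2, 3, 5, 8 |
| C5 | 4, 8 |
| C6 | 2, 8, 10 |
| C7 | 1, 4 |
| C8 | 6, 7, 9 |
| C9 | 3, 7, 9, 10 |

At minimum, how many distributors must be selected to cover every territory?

Take {C4, C6, C7, C8}. Their union is {1, 2, 3, 4, 5, 6, 7, 8, 9, 10}, which is all 10 territories.
No 3 of the 9 distributors cover everything (all 84 combinations miss at least one territory), so 4 is optimal.

4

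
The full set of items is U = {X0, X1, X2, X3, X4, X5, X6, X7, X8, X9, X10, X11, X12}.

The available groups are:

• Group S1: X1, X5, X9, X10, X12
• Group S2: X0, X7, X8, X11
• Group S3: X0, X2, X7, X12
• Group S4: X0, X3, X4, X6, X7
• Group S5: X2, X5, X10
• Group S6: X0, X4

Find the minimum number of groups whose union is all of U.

Take {S1, S2, S3, S4}. Their union is {X0, X1, X2, X3, X4, X5, X6, X7, X8, X9, X10, X11, X12}, which is all 13 items.
No 3 of the 6 groups cover everything (all 20 combinations miss at least one item), so 4 is optimal.

4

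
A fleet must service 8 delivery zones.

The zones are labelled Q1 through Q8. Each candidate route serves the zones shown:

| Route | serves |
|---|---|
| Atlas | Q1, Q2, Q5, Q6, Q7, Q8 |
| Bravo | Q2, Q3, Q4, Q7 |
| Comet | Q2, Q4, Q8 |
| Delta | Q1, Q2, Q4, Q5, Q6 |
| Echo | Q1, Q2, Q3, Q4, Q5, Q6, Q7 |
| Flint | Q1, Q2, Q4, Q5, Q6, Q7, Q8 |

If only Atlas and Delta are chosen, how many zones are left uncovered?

Union of Atlas, Delta = {Q1, Q2, Q4, Q5, Q6, Q7, Q8}.
Not covered: Q3 — 1 zone.

1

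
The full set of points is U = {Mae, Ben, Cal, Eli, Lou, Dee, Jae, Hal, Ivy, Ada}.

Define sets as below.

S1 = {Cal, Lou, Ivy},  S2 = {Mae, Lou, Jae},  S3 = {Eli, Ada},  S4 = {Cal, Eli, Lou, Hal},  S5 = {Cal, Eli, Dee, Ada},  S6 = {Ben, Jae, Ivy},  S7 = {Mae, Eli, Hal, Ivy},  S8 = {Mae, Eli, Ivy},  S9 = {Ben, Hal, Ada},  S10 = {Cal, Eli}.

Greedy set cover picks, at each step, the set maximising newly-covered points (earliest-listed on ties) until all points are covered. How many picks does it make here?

Greedy: pick S4 (covers 4 new) → pick S6 (covers 3 new) → pick S5 (covers 2 new) → pick S2 (covers 1 new). Total picks: 4.

4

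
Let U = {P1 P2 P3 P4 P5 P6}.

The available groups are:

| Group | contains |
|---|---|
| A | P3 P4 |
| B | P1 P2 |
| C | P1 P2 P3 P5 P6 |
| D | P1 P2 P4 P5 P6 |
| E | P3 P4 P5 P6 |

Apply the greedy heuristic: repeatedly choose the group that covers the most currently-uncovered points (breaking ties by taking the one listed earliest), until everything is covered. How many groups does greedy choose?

2

Greedy: pick C (covers 5 new) → pick A (covers 1 new). Total picks: 2.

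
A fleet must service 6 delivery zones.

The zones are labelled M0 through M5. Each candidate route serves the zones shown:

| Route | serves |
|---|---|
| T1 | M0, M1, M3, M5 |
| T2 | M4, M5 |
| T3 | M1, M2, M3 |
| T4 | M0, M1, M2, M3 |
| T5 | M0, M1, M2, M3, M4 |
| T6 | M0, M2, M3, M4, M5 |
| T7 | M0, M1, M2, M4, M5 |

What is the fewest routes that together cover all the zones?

2

T1 and T5 together: T1 ∪ T5 = {M0, M1, M2, M3, M4, M5} — every zone is covered.
No single route has all 6 zones (the largest, T5, has 5), so 2 is optimal.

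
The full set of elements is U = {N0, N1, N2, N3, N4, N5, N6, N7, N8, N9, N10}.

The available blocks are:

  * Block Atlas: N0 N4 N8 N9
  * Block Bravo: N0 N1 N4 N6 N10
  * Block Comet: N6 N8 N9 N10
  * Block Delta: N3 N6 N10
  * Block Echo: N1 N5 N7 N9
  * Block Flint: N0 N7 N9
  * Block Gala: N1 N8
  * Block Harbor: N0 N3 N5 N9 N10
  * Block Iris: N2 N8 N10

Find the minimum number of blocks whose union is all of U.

4

Atlas and Delta and Echo and Iris together: Atlas ∪ Delta ∪ Echo ∪ Iris = {N0, N1, N2, N3, N4, N5, N6, N7, N8, N9, N10} — every element is covered.
No 3 of the 9 blocks cover everything (all 84 combinations miss at least one element), so 4 is optimal.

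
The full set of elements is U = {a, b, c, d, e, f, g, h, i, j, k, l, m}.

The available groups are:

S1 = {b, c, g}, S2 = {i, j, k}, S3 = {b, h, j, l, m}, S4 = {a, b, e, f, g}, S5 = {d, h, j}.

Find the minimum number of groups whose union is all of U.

5

S1 and S2 and S3 and S4 and S5 together: S1 ∪ S2 ∪ S3 ∪ S4 ∪ S5 = {a, b, c, d, e, f, g, h, i, j, k, l, m} — every element is covered.
No 4 of the 5 groups cover everything (all 5 combinations miss at least one element), so 5 is optimal.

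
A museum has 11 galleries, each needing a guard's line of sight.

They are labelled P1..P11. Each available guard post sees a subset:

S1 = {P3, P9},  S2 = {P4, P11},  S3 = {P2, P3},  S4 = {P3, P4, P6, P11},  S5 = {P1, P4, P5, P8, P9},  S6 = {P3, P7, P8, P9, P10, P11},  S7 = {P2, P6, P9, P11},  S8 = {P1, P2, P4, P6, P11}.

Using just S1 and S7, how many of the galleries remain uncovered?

Union of S1, S7 = {P2, P3, P6, P9, P11}.
Not covered: P1, P4, P5, P7, P8, P10 — 6 galleries.

6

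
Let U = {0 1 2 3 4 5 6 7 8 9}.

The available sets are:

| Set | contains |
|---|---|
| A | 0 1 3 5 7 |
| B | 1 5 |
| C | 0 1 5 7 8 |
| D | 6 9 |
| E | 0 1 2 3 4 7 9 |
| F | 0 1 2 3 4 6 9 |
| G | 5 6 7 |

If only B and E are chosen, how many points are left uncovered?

Union of B, E = {0, 1, 2, 3, 4, 5, 7, 9}.
Not covered: 6, 8 — 2 points.

2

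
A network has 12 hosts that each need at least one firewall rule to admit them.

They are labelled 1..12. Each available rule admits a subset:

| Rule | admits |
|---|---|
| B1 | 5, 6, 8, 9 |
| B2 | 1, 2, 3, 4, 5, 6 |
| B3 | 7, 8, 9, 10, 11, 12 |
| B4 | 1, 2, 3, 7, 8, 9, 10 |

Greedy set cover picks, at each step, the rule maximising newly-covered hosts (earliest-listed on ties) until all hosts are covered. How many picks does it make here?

3

Greedy: pick B4 (covers 7 new) → pick B2 (covers 3 new) → pick B3 (covers 2 new). Total picks: 3.
(The true minimum cover uses only 2 rules, so greedy is not optimal here.)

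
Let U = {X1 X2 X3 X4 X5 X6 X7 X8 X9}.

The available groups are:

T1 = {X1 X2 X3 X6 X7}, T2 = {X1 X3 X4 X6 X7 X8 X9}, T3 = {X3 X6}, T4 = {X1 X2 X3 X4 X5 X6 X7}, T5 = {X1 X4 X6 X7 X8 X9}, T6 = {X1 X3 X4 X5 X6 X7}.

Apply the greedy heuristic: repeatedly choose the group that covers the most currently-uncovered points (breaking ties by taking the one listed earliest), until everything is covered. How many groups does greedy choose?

Greedy: pick T2 (covers 7 new) → pick T4 (covers 2 new). Total picks: 2.

2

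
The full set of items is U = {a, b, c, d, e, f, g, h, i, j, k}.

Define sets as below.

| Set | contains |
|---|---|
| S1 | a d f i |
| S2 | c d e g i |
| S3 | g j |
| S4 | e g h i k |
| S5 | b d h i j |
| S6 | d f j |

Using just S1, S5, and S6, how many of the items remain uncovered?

4

Union of S1, S5, S6 = {a, b, d, f, h, i, j}.
Not covered: c, e, g, k — 4 items.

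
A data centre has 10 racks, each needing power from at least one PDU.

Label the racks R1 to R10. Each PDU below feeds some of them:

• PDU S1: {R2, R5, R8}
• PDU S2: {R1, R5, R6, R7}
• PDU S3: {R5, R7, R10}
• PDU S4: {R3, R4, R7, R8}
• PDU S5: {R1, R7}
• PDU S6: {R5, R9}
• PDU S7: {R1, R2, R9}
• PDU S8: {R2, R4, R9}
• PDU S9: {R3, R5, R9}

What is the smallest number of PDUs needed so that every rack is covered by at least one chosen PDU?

4

Take {S2, S3, S4, S8}. Their union is {R1, R2, R3, R4, R5, R6, R7, R8, R9, R10}, which is all 10 racks.
Only S3 contains R10, so S3 is forced; the remaining 7 racks need at least 3 more PDUs (each remaining PDU adds at most 3) — so at least 4 PDUs are needed, and 4 is optimal.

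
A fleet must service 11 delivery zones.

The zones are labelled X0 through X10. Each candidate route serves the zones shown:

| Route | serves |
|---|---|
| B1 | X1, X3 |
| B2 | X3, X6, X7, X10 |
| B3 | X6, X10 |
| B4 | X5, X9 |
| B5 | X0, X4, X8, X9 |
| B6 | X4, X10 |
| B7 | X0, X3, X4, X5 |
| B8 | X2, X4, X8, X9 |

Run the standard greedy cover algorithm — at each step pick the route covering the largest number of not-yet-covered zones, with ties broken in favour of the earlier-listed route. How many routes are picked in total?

5

Greedy: pick B2 (covers 4 new) → pick B5 (covers 4 new) → pick B1 (covers 1 new) → pick B4 (covers 1 new) → pick B8 (covers 1 new). Total picks: 5.
(The true minimum cover uses only 4 routes, so greedy is not optimal here.)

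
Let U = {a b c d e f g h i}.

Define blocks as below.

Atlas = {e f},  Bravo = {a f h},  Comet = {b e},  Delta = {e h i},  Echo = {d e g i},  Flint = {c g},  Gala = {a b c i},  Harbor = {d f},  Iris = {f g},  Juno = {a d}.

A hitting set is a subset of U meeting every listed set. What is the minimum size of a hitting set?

The 4 points {a, d, e, g} hit every block.
No choice of 3 points meets every block, so 4 is the minimum.

4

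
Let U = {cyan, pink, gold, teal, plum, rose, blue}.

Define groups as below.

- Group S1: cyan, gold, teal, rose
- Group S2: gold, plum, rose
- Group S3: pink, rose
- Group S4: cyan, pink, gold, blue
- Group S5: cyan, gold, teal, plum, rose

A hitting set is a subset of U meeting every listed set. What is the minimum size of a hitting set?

2

Take H = {pink, gold}. Each listed group contains at least one of these, so H is a hitting set of size 2.
No single item lies in every group, so at least 2 are needed and 2 is optimal.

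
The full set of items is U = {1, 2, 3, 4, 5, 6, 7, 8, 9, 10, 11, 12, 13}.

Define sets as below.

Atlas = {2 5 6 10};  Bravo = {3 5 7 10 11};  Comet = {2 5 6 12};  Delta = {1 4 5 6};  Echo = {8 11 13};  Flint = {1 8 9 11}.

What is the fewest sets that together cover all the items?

Bravo and Comet and Delta and Echo and Flint together: Bravo ∪ Comet ∪ Delta ∪ Echo ∪ Flint = {1, 2, 3, 4, 5, 6, 7, 8, 9, 10, 11, 12, 13} — every item is covered.
No 4 of the 6 sets cover everything (all 15 combinations miss at least one item), so 5 is optimal.

5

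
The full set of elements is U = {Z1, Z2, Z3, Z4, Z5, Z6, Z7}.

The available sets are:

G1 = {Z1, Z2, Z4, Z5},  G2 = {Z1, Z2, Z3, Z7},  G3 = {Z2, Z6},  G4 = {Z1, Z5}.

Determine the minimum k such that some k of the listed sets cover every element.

G1 and G2 and G3 together: G1 ∪ G2 ∪ G3 = {Z1, Z2, Z3, Z4, Z5, Z6, Z7} — every element is covered.
Only G2 contains Z3, so G2 is forced; the remaining 3 elements need at least 2 more sets (each remaining set adds at most 2) — so at least 3 sets are needed, and 3 is optimal.

3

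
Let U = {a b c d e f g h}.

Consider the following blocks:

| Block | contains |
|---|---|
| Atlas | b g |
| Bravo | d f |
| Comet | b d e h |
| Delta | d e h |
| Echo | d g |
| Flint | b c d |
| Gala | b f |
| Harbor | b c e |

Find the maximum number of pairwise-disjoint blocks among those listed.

2

Atlas, Bravo are pairwise disjoint (Atlas={b,g}; Bravo={d,f}).
Every remaining block overlaps one of these, and no 3 of the listed blocks are pairwise disjoint, so 2 is the maximum.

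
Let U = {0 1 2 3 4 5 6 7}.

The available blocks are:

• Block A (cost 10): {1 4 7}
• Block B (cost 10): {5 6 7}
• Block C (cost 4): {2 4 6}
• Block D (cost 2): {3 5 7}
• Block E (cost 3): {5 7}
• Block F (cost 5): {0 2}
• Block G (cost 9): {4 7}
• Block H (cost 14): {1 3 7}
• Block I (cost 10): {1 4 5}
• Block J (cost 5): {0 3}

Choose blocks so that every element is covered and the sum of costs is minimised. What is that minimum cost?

A, C, D, F together cover every element (A ∪ C ∪ D ∪ F = {0, 1, 2, 3, 4, 5, 6, 7}); total cost 10 + 4 + 2 + 5 = 21.
No covering selection has total cost below 21.

21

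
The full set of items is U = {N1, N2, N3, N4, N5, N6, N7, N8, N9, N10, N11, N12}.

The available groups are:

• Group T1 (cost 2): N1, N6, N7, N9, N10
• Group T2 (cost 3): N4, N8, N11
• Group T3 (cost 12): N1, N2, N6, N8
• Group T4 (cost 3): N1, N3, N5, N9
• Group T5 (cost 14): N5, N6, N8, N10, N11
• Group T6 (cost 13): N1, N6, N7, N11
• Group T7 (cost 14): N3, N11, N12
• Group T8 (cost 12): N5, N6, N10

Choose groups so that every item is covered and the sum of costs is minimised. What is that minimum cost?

T1, T2, T3, T4, T7 together cover every item (T1 ∪ T2 ∪ T3 ∪ T4 ∪ T7 = {N1, N2, N3, N4, N5, N6, N7, N8, N9, N10, N11, N12}); total cost 2 + 3 + 12 + 3 + 14 = 34.
No covering selection has total cost below 34.

34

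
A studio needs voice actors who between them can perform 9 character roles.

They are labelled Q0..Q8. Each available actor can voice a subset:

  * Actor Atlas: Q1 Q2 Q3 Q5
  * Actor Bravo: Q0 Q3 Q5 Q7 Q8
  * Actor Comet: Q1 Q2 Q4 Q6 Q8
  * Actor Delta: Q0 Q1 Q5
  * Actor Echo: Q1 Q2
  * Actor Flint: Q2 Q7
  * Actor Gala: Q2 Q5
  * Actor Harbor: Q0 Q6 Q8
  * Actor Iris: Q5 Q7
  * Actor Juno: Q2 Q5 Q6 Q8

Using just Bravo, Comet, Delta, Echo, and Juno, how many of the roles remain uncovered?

0

Union of Bravo, Comet, Delta, Echo, Juno = {Q0, Q1, Q2, Q3, Q4, Q5, Q6, Q7, Q8} — that's every role, so 0 are uncovered.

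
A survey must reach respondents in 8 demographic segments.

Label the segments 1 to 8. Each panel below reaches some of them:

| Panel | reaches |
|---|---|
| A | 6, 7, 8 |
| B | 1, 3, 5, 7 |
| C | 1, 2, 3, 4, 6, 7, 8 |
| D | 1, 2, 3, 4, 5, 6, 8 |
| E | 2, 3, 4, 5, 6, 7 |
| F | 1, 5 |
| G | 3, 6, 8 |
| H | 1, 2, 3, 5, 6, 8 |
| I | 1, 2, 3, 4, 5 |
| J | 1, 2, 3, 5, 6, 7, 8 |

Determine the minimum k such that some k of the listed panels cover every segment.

D and E together: D ∪ E = {1, 2, 3, 4, 5, 6, 7, 8} — every segment is covered.
No single panel has all 8 segments (the largest, C, has 7), so 2 is optimal.

2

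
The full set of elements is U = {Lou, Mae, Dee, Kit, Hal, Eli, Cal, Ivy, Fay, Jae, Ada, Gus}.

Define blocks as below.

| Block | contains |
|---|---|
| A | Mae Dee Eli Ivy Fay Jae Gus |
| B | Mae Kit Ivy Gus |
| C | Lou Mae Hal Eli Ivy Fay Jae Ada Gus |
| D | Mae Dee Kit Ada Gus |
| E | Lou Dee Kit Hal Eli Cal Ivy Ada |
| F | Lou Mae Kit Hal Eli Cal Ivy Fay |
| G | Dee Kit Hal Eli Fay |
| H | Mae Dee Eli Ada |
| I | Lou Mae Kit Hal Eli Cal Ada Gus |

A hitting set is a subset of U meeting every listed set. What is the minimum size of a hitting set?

2

Take T = {Eli, Gus}. Each listed block contains at least one of these, so T is a hitting set of size 2.
No single element lies in every block, so at least 2 are needed and 2 is optimal.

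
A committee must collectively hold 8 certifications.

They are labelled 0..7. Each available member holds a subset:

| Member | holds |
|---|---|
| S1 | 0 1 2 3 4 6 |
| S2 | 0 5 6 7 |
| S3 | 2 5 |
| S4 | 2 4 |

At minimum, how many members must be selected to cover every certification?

Take {S1, S2}. Their union is {0, 1, 2, 3, 4, 5, 6, 7}, which is all 8 certifications.
No single member has all 8 certifications (the largest, S1, has 6), so 2 is optimal.

2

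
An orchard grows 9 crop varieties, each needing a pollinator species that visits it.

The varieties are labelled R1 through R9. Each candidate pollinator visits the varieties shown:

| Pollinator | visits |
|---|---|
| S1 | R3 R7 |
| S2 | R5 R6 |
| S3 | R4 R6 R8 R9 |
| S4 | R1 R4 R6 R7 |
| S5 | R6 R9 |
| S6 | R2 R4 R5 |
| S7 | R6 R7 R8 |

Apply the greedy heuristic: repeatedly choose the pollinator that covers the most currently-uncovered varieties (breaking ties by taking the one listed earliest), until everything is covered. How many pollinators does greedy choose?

4

Greedy: pick S3 (covers 4 new) → pick S1 (covers 2 new) → pick S6 (covers 2 new) → pick S4 (covers 1 new). Total picks: 4.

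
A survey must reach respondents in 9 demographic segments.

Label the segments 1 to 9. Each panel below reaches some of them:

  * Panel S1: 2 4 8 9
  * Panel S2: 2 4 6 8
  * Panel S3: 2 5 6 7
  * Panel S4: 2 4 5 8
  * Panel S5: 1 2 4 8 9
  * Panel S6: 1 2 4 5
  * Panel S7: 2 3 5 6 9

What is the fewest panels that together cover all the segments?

Take {S3, S5, S7}. Their union is {1, 2, 3, 4, 5, 6, 7, 8, 9}, which is all 9 segments.
Only S7 contains 3, so S7 is forced; the remaining 4 segments need at least 2 more panels (each remaining panel adds at most 3) — so at least 3 panels are needed, and 3 is optimal.

3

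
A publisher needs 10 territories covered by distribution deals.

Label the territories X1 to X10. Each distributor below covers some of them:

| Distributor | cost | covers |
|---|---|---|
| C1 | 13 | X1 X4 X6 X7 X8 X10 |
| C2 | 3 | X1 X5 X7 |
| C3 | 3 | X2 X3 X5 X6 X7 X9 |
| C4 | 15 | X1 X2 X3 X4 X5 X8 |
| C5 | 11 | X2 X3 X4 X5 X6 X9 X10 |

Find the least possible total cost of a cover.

16

C1, C3 together cover every territory (C1 ∪ C3 = {X1, X2, X3, X4, X5, X6, X7, X8, X9, X10}); total cost 13 + 3 = 16.
The greedy pick C3, C2, C1 costs 19; no covering selection beats 16.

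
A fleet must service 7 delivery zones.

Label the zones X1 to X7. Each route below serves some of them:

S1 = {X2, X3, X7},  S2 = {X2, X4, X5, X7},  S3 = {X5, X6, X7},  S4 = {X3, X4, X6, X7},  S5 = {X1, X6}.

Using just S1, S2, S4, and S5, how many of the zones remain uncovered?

0

Union of S1, S2, S4, S5 = {X1, X2, X3, X4, X5, X6, X7} — that's every zone, so 0 are uncovered.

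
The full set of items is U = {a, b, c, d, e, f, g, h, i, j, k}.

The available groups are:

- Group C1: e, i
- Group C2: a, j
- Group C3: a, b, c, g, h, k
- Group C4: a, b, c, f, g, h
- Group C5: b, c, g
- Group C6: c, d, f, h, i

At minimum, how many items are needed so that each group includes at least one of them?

Take T = {g, i, j}. Each listed group contains at least one of these, so T is a hitting set of size 3.
The groups C1, C2, C5 are pairwise disjoint, so any hitting set needs a separate item for each — at least 3. Hence 3 is optimal.

3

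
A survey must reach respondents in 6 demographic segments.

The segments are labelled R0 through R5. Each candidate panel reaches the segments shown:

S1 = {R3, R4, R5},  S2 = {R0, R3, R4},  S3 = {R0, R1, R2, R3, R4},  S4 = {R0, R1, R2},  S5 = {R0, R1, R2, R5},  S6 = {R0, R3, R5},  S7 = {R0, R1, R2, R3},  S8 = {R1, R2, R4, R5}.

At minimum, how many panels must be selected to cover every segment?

2

S6 and S8 together: S6 ∪ S8 = {R0, R1, R2, R3, R4, R5} — every segment is covered.
No single panel has all 6 segments (the largest, S3, has 5), so 2 is optimal.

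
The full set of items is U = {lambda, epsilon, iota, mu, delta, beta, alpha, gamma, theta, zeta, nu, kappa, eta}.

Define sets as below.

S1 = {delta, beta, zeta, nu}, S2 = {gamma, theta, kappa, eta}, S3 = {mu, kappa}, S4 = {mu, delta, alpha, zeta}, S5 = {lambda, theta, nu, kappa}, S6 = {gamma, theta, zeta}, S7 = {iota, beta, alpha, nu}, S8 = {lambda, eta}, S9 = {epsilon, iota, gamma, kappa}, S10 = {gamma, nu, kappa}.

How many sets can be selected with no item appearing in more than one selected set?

4

S3, S6, S7, S8 are pairwise disjoint (S3={mu,kappa}; S6={gamma,theta,zeta}; S7={iota,beta,alpha,nu}; S8={lambda,eta}).
Every remaining set overlaps one of these, and no 5 of the listed sets are pairwise disjoint, so 4 is the maximum.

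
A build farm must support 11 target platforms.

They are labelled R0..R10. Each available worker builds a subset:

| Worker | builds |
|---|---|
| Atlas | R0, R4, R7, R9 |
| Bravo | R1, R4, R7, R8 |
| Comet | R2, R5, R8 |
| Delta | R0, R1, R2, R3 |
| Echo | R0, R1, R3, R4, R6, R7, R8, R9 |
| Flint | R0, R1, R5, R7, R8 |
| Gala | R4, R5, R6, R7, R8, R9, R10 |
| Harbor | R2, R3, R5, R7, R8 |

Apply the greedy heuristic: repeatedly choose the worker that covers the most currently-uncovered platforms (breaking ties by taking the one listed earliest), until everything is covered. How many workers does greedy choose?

3

Greedy: pick Echo (covers 8 new) → pick Comet (covers 2 new) → pick Gala (covers 1 new). Total picks: 3.
(The true minimum cover uses only 2 workers, so greedy is not optimal here.)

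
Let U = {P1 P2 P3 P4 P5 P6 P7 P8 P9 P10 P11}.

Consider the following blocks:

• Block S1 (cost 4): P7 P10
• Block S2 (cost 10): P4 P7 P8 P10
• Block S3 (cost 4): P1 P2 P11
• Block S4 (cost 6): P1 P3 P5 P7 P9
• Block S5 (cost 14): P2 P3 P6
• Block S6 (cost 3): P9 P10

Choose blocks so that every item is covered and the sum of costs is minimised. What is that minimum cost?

34

S2, S3, S4, S5 together cover every item (S2 ∪ S3 ∪ S4 ∪ S5 = {P1, P2, P3, P4, P5, P6, P7, P8, P9, P10, P11}); total cost 10 + 4 + 6 + 14 = 34.
The greedy pick S4, S3, S6, S2, S5 costs 37; no covering selection beats 34.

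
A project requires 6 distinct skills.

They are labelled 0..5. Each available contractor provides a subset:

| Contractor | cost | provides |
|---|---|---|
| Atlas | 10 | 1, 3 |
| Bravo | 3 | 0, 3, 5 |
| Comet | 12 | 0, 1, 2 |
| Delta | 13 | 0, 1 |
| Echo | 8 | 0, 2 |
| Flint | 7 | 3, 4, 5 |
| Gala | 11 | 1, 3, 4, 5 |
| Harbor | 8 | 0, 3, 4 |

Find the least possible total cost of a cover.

Comet, Flint together cover every skill (Comet ∪ Flint = {0, 1, 2, 3, 4, 5}); total cost 12 + 7 = 19.
The greedy pick Bravo, Gala, Echo costs 22; no covering selection beats 19.

19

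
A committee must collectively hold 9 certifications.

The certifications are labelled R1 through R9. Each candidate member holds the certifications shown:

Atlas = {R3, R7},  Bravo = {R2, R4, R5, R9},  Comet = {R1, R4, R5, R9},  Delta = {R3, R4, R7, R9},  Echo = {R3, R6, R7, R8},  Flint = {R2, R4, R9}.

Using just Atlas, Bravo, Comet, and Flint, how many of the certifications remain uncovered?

2

Union of Atlas, Bravo, Comet, Flint = {R1, R2, R3, R4, R5, R7, R9}.
Not covered: R6, R8 — 2 certifications.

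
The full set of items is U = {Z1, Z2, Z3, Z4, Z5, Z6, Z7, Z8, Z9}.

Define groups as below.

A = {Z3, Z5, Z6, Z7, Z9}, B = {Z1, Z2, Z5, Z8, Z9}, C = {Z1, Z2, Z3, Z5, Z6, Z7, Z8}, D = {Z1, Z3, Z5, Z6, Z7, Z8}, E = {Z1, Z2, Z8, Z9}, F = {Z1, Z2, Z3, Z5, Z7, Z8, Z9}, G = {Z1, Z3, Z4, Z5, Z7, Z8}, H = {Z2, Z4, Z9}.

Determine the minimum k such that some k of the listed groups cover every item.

D and H cover everything between them: the union {Z1, Z2, Z3, Z4, Z5, Z6, Z7, Z8, Z9} is all of U.
No single group has all 9 items (the largest, C, has 7), so 2 is optimal.

2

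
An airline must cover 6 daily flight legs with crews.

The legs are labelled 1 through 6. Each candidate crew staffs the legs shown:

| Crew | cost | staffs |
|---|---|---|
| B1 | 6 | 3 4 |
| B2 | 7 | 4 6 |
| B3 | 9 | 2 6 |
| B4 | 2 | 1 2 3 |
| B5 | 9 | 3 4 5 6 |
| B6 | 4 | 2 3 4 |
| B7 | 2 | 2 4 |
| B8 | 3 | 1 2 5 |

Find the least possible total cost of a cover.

B4, B5 together cover every leg (B4 ∪ B5 = {1, 2, 3, 4, 5, 6}); total cost 2 + 9 = 11.
The greedy pick B4, B7, B8, B2 costs 14; no covering selection beats 11.

11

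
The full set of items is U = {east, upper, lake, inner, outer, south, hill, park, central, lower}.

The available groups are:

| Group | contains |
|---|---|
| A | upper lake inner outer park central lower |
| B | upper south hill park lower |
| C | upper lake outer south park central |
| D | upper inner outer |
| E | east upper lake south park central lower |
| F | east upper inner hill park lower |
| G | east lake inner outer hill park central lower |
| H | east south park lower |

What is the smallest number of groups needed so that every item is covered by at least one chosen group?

2

Take {B, G}. Their union is {east, upper, lake, inner, outer, south, hill, park, central, lower}, which is all 10 items.
No single group has all 10 items (the largest, G, has 8), so 2 is optimal.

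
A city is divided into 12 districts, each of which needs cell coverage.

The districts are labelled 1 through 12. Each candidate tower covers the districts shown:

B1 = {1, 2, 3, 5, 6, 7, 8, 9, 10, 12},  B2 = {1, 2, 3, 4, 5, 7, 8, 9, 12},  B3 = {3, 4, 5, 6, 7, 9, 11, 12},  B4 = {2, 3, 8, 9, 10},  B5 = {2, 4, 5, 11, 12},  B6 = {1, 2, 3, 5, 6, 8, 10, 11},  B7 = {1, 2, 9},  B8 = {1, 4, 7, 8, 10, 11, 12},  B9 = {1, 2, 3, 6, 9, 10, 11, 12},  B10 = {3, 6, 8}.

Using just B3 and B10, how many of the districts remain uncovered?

3

Union of B3, B10 = {3, 4, 5, 6, 7, 8, 9, 11, 12}.
Not covered: 1, 2, 10 — 3 districts.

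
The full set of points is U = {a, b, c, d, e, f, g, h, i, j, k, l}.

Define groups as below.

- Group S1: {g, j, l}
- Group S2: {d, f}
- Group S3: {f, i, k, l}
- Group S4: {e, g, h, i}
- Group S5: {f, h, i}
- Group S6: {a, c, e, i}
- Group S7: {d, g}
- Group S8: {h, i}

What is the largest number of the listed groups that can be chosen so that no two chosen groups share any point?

S1, S2, S6 are pairwise disjoint (S1={g,j,l}; S2={d,f}; S6={a,c,e,i}).
Every remaining group overlaps one of these, and no 4 of the listed groups are pairwise disjoint, so 3 is the maximum.

3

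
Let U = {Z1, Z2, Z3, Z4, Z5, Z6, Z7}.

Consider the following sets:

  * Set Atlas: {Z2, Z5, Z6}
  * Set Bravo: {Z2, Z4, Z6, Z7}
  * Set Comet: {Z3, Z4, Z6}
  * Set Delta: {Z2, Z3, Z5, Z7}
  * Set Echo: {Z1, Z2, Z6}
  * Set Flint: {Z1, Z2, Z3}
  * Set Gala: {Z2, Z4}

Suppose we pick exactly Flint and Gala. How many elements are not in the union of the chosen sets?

Union of Flint, Gala = {Z1, Z2, Z3, Z4}.
Not covered: Z5, Z6, Z7 — 3 elements.

3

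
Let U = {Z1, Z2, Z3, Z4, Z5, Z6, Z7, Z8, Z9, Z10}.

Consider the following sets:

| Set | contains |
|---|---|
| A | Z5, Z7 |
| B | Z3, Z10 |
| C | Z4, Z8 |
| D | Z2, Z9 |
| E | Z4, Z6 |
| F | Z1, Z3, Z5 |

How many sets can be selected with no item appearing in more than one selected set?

4

A, B, C, D are pairwise disjoint (A={Z5,Z7}; B={Z3,Z10}; C={Z4,Z8}; D={Z2,Z9}).
Every remaining set overlaps one of these, and no 5 of the listed sets are pairwise disjoint, so 4 is the maximum.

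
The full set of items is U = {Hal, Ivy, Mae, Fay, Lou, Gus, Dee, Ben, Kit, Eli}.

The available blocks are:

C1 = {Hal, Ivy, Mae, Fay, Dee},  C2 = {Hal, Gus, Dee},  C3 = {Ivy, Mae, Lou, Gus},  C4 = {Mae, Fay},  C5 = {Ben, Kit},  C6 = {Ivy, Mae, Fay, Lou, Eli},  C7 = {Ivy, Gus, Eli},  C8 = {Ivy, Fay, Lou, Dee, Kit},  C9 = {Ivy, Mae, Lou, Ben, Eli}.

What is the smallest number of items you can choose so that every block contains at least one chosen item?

3

The 3 items {Mae, Gus, Kit} hit every block.
The blocks C2, C4, C5 are pairwise disjoint, so any hitting set needs a separate item for each — at least 3. Hence 3 is optimal.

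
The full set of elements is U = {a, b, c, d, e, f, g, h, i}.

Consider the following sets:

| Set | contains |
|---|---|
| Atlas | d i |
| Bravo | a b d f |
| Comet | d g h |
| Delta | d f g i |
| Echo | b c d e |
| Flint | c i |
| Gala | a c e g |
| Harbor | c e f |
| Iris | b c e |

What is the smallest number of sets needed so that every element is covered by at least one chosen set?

4

Atlas and Bravo and Comet and Echo together: Atlas ∪ Bravo ∪ Comet ∪ Echo = {a, b, c, d, e, f, g, h, i} — every element is covered.
No 3 of the 9 sets cover everything (all 84 combinations miss at least one element), so 4 is optimal.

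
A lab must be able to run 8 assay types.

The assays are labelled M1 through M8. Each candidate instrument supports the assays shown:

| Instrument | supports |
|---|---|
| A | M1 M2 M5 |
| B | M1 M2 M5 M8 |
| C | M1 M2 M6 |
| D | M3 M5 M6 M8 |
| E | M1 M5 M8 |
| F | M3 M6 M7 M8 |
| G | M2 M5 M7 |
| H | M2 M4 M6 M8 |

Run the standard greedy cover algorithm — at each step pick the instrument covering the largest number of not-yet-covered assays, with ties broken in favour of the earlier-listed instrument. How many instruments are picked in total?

3

Greedy: pick B (covers 4 new) → pick F (covers 3 new) → pick H (covers 1 new). Total picks: 3.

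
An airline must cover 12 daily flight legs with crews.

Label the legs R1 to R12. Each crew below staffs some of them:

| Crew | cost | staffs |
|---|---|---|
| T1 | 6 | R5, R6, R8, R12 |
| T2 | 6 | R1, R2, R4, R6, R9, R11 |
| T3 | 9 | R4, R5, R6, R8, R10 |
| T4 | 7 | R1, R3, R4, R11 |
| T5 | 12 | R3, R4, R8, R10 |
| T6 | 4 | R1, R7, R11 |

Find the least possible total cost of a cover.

T1, T2, T5, T6 together cover every leg (T1 ∪ T2 ∪ T5 ∪ T6 = {R1, R2, R3, R4, R5, R6, R7, R8, R9, R10, R11, R12}); total cost 6 + 6 + 12 + 4 = 28.
No covering selection has total cost below 28.

28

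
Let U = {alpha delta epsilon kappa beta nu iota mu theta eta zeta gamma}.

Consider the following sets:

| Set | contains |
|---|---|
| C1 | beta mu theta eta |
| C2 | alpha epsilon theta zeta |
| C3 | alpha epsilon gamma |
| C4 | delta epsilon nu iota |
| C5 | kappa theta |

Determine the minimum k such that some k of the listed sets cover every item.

5

C1 and C2 and C3 and C4 and C5 together: C1 ∪ C2 ∪ C3 ∪ C4 ∪ C5 = {alpha, delta, epsilon, kappa, beta, nu, iota, mu, theta, eta, zeta, gamma} — every item is covered.
No 4 of the 5 sets cover everything (all 5 combinations miss at least one item), so 5 is optimal.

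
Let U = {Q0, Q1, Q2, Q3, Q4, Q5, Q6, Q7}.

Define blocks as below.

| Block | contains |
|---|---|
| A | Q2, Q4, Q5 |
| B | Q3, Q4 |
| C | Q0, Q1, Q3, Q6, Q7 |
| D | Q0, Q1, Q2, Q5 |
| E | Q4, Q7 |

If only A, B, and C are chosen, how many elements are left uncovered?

Union of A, B, C = {Q0, Q1, Q2, Q3, Q4, Q5, Q6, Q7} — that's every element, so 0 are uncovered.

0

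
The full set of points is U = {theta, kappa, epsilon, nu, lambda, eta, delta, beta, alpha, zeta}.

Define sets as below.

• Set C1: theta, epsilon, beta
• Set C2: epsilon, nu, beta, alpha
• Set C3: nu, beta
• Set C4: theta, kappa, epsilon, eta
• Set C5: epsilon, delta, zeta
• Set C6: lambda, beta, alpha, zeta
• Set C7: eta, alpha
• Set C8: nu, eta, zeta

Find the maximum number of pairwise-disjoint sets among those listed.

C3, C5, C7 are pairwise disjoint (C3={nu,beta}; C5={epsilon,delta,zeta}; C7={eta,alpha}).
Every remaining set overlaps one of these, and no 4 of the listed sets are pairwise disjoint, so 3 is the maximum.

3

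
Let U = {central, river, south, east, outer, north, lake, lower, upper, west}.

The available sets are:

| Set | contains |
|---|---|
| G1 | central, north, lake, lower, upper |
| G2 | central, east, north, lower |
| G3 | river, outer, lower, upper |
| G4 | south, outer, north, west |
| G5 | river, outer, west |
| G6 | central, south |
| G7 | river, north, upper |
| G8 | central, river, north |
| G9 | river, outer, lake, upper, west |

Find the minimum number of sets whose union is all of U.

Take {G2, G4, G9}. Their union is {central, river, south, east, outer, north, lake, lower, upper, west}, which is all 10 items.
Only G2 contains east, so G2 is forced; the remaining 6 items need at least 2 more sets (each remaining set adds at most 5) — so at least 3 sets are needed, and 3 is optimal.

3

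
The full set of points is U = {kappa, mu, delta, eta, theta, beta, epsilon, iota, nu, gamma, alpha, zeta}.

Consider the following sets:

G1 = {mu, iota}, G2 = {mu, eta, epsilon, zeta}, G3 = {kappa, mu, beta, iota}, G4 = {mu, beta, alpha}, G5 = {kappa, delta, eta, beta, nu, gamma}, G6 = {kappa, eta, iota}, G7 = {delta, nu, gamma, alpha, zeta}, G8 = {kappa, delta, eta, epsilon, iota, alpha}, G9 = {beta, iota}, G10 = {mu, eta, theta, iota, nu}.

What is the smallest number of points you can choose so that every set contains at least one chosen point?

Take H = {mu, iota, gamma}. Each listed set contains at least one of these, so H is a hitting set of size 3.
No choice of 2 points meets every set, so 3 is the minimum.

3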